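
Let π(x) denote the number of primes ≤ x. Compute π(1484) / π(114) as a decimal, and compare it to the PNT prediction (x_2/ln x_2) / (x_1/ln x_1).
π(1484)/π(114) = 235/30 ≈ 7.8333;  PNT prediction ≈ 8.4428.

π(114) = 30 and π(1484) = 235, so π(1484)/π(114) ≈ 7.8333. The PNT-predicted ratio is (1484/ln(1484)) / (114/ln(114)) ≈ 8.4428. The two agree to within a few percent, as expected.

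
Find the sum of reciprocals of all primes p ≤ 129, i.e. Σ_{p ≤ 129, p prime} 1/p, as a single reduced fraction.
Σ 1/p = 7457575819106455685806801283735357697478405891621/4014476939333036189094441199026045136645885247730

π(129) = 31, so the primes ≤ 129 are [2, 3, 5, 7, 11, 13, 17, 19, 23, 29, 31, 37, 41, 43, 47, 53, 59, 61, 67, 71, 73, 79, 83, 89, 97, 101, 103, 107, 109, 113, 127]. Summing 1/p over these primes: 7457575819106455685806801283735357697478405891621/4014476939333036189094441199026045136645885247730 ≈ 1.8577. Mertens estimate ln ln(129) + 0.2615 ≈ 1.8425.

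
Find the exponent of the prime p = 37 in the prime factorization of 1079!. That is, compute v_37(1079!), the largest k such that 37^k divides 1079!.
v_37(1079!) = 29

Legendre's formula: v_p(n!) = Σ_{k ≥ 1} ⌊n / p^k⌋. For p = 37, n = 1079, the terms are:
  ⌊1079/37^1⌋ = ⌊1079/37⌋ = 29
(the next term ⌊1079/37^2⌋ = 0, terminating the sum). Summing: v_37(1079!) = 29 = 29.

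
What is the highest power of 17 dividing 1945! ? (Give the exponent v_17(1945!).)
v_17(1945!) = 120

Legendre's formula: v_p(n!) = Σ_{k ≥ 1} ⌊n / p^k⌋. For p = 17, n = 1945, the terms are:
  ⌊1945/17^1⌋ = ⌊1945/17⌋ = 114
  ⌊1945/17^2⌋ = ⌊1945/289⌋ = 6
(the next term ⌊1945/17^3⌋ = 0, terminating the sum). Summing: v_17(1945!) = 114 + 6 = 120.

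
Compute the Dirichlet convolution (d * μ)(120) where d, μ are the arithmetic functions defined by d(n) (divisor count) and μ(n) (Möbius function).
(d * μ)(120) = 1

Divisors of 120: [1, 2, 3, 4, 5, 6, 8, 10, 12, 15, 20, 24, 30, 40, 60, 120]. For each d | 120:
  d = 1: d(1) · μ(120/1) = 1 · 0 = 0
  d = 2: d(2) · μ(120/2) = 2 · 0 = 0
  d = 3: d(3) · μ(120/3) = 2 · 0 = 0
  d = 4: d(4) · μ(120/4) = 3 · -1 = -3
  d = 5: d(5) · μ(120/5) = 2 · 0 = 0
  d = 6: d(6) · μ(120/6) = 4 · 0 = 0
  d = 8: d(8) · μ(120/8) = 4 · 1 = 4
  d = 10: d(10) · μ(120/10) = 4 · 0 = 0
  d = 12: d(12) · μ(120/12) = 6 · 1 = 6
  d = 15: d(15) · μ(120/15) = 4 · 0 = 0
  d = 20: d(20) · μ(120/20) = 6 · 1 = 6
  d = 24: d(24) · μ(120/24) = 8 · -1 = -8
  d = 30: d(30) · μ(120/30) = 8 · 0 = 0
  d = 40: d(40) · μ(120/40) = 8 · -1 = -8
  d = 60: d(60) · μ(120/60) = 12 · -1 = -12
  d = 120: d(120) · μ(120/120) = 16 · 1 = 16
Summing: (d * μ)(120) = 0 + 0 + 0 + -3 + 0 + 0 + 4 + 0 + 6 + 0 + 6 + -8 + 0 + -8 + -12 + 16 = 1.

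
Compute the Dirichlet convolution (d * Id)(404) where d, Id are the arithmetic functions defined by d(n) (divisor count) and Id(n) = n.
(d * Id)(404) = 1133

Divisors of 404: [1, 2, 4, 101, 202, 404]. For each d | 404:
  d = 1: d(1) · Id(404/1) = 1 · 404 = 404
  d = 2: d(2) · Id(404/2) = 2 · 202 = 404
  d = 4: d(4) · Id(404/4) = 3 · 101 = 303
  d = 101: d(101) · Id(404/101) = 2 · 4 = 8
  d = 202: d(202) · Id(404/202) = 4 · 2 = 8
  d = 404: d(404) · Id(404/404) = 6 · 1 = 6
Summing: (d * Id)(404) = 404 + 404 + 303 + 8 + 8 + 6 = 1133.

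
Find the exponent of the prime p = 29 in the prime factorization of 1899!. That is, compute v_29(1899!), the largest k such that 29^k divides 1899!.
v_29(1899!) = 67

Legendre's formula: v_p(n!) = Σ_{k ≥ 1} ⌊n / p^k⌋. For p = 29, n = 1899, the terms are:
  ⌊1899/29^1⌋ = ⌊1899/29⌋ = 65
  ⌊1899/29^2⌋ = ⌊1899/841⌋ = 2
(the next term ⌊1899/29^3⌋ = 0, terminating the sum). Summing: v_29(1899!) = 65 + 2 = 67.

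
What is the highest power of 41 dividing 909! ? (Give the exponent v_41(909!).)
v_41(909!) = 22

Legendre's formula: v_p(n!) = Σ_{k ≥ 1} ⌊n / p^k⌋. For p = 41, n = 909, the terms are:
  ⌊909/41^1⌋ = ⌊909/41⌋ = 22
(the next term ⌊909/41^2⌋ = 0, terminating the sum). Summing: v_41(909!) = 22 = 22.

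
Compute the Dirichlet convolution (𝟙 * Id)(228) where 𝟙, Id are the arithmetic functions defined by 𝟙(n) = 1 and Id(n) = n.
(𝟙 * Id)(228) = 560

Divisors of 228: [1, 2, 3, 4, 6, 12, 19, 38, 57, 76, 114, 228]. For each d | 228:
  d = 1: 𝟙(1) · Id(228/1) = 1 · 228 = 228
  d = 2: 𝟙(2) · Id(228/2) = 1 · 114 = 114
  d = 3: 𝟙(3) · Id(228/3) = 1 · 76 = 76
  d = 4: 𝟙(4) · Id(228/4) = 1 · 57 = 57
  d = 6: 𝟙(6) · Id(228/6) = 1 · 38 = 38
  d = 12: 𝟙(12) · Id(228/12) = 1 · 19 = 19
  d = 19: 𝟙(19) · Id(228/19) = 1 · 12 = 12
  d = 38: 𝟙(38) · Id(228/38) = 1 · 6 = 6
  d = 57: 𝟙(57) · Id(228/57) = 1 · 4 = 4
  d = 76: 𝟙(76) · Id(228/76) = 1 · 3 = 3
  d = 114: 𝟙(114) · Id(228/114) = 1 · 2 = 2
  d = 228: 𝟙(228) · Id(228/228) = 1 · 1 = 1
Summing: (𝟙 * Id)(228) = 228 + 114 + 76 + 57 + 38 + 19 + 12 + 6 + 4 + 3 + 2 + 1 = 560.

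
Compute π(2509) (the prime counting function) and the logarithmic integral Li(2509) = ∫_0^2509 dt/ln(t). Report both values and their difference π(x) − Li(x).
π(2509) = 368;  Li(2509) ≈ 380.76;  π(x) − Li(x) ≈ -12.76.

Direct count of primes ≤ 2509 gives π(2509) = 368. Numerical evaluation of the logarithmic integral gives Li(2509) ≈ 380.76. The difference π(x) − Li(x) ≈ -12.76 is typically negative for small/moderate x (Li(x) overestimates), though Littlewood's theorem shows this sign changes infinitely often.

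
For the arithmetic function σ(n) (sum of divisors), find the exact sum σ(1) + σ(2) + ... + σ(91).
Σ_{n ≤ 91} σ(n) = 6845

Compute σ(n) for each 1 ≤ n ≤ 91: σ(1) = 1, σ(2) = 3, σ(3) = 4, σ(4) = 7, σ(5) = 6, σ(6) = 12, σ(7) = 8, σ(8) = 15, σ(9) = 13, σ(10) = 18, σ(11) = 12, σ(12) = 28, σ(13) = 14, σ(14) = 24, σ(15) = 24, σ(16) = 31, σ(17) = 18, σ(18) = 39, σ(19) = 20, σ(20) = 42, σ(21) = 32, σ(22) = 36, σ(23) = 24, σ(24) = 60, σ(25) = 31, σ(26) = 42, σ(27) = 40, σ(28) = 56, σ(29) = 30, σ(30) = 72, σ(31) = 32, σ(32) = 63, σ(33) = 48, σ(34) = 54, σ(35) = 48, σ(36) = 91, σ(37) = 38, σ(38) = 60, σ(39) = 56, σ(40) = 90, σ(41) = 42, σ(42) = 96, σ(43) = 44, σ(44) = 84, σ(45) = 78, σ(46) = 72, σ(47) = 48, σ(48) = 124, σ(49) = 57, σ(50) = 93, σ(51) = 72, σ(52) = 98, σ(53) = 54, σ(54) = 120, σ(55) = 72, σ(56) = 120, σ(57) = 80, σ(58) = 90, σ(59) = 60, σ(60) = 168, σ(61) = 62, σ(62) = 96, σ(63) = 104, σ(64) = 127, σ(65) = 84, σ(66) = 144, σ(67) = 68, σ(68) = 126, σ(69) = 96, σ(70) = 144, σ(71) = 72, σ(72) = 195, σ(73) = 74, σ(74) = 114, σ(75) = 124, σ(76) = 140, σ(77) = 96, σ(78) = 168, σ(79) = 80, σ(80) = 186, σ(81) = 121, σ(82) = 126, σ(83) = 84, σ(84) = 224, σ(85) = 108, σ(86) = 132, σ(87) = 120, σ(88) = 180, σ(89) = 90, σ(90) = 234, σ(91) = 112. Summing all 91 values: 6845. (Average order: Σ_{n ≤ x} σ(n) ~ (π²/12) x². For x = 91, (π²/12)·91² ≈ 6810.85.)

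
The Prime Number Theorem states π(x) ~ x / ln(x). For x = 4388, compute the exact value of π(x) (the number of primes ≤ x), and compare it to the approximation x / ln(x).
π(4388) = 597;  x/ln(x) ≈ 523.21;  relative error ≈ 12.36%.

Directly count primes up to 4388: π(4388) = 597. The PNT approximation gives 4388/ln(4388) ≈ 4388/8.38663 ≈ 523.21. Relative error (π(x) − x/ln(x)) / π(x) ≈ 12.36%; the approximation is known to undercount slightly (Li(x) is a better estimate).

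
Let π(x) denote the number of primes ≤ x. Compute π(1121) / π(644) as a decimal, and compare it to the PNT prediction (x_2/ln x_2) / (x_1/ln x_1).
π(1121)/π(644) = 187/117 ≈ 1.5983;  PNT prediction ≈ 1.6033.

π(644) = 117 and π(1121) = 187, so π(1121)/π(644) ≈ 1.5983. The PNT-predicted ratio is (1121/ln(1121)) / (644/ln(644)) ≈ 1.6033. The two agree to within a few percent, as expected.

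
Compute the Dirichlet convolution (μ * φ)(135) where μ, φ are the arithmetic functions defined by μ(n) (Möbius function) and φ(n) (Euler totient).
(μ * φ)(135) = 36

Divisors of 135: [1, 3, 5, 9, 15, 27, 45, 135]. For each d | 135:
  d = 1: μ(1) · φ(135/1) = 1 · 72 = 72
  d = 3: μ(3) · φ(135/3) = -1 · 24 = -24
  d = 5: μ(5) · φ(135/5) = -1 · 18 = -18
  d = 9: μ(9) · φ(135/9) = 0 · 8 = 0
  d = 15: μ(15) · φ(135/15) = 1 · 6 = 6
  d = 27: μ(27) · φ(135/27) = 0 · 4 = 0
  d = 45: μ(45) · φ(135/45) = 0 · 2 = 0
  d = 135: μ(135) · φ(135/135) = 0 · 1 = 0
Summing: (μ * φ)(135) = 72 + -24 + -18 + 0 + 6 + 0 + 0 + 0 = 36.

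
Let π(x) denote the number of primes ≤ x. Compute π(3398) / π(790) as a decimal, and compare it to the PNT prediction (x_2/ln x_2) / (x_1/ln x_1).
π(3398)/π(790) = 478/138 ≈ 3.4638;  PNT prediction ≈ 3.5295.

π(790) = 138 and π(3398) = 478, so π(3398)/π(790) ≈ 3.4638. The PNT-predicted ratio is (3398/ln(3398)) / (790/ln(790)) ≈ 3.5295. The two agree to within a few percent, as expected.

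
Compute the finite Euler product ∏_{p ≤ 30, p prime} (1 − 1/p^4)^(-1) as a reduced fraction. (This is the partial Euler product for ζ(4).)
∏ = 626138917577216391721784411/578515538500128866304000000

The primes p ≤ 30 are [2, 3, 5, 7, 11, 13, 17, 19, 23, 29]. For each prime, (1 − 1/p^4)^(-1) = p^4 / (p^4 − 1). The product is (1 − 1/2^4)^(-1), (1 − 1/3^4)^(-1), (1 − 1/5^4)^(-1), (1 − 1/7^4)^(-1), (1 − 1/11^4)^(-1), (1 − 1/13^4)^(-1), (1 − 1/17^4)^(-1), (1 − 1/19^4)^(-1), (1 − 1/23^4)^(-1), (1 − 1/29^4)^(-1) = ∏ p^4 / (p^4 − 1) = 626138917577216391721784411/578515538500128866304000000.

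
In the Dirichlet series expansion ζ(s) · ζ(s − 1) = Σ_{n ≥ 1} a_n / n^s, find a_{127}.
σ(127) = 128

In the product (Σ m^0/m^s)(Σ k / k^s) = Σ (Σ_{d | n} d) / n^s, the coefficient of 1/n^s is σ(n) = Σ_{d | n} d. For n = 127, divisors are [1, 127]; summing: σ(127) = 128.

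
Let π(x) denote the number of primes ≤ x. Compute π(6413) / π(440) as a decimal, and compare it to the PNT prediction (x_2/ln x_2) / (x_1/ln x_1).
π(6413)/π(440) = 834/85 ≈ 9.8118;  PNT prediction ≈ 10.1202.

π(440) = 85 and π(6413) = 834, so π(6413)/π(440) ≈ 9.8118. The PNT-predicted ratio is (6413/ln(6413)) / (440/ln(440)) ≈ 10.1202. The two agree to within a few percent, as expected.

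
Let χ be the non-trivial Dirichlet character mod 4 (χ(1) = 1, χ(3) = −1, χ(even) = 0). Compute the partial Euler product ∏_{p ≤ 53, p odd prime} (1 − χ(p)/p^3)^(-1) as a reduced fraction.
∏ = 825131832927904152751703886265311831503045/851571808026684219819301170519057245405184

The odd primes p ≤ 53 are [3, 5, 7, 11, 13, 17, 19, 23, 29, 31, 37, 41, 43, 47, 53]. For each, χ(p) = 1 if p ≡ 1 mod 4, χ(p) = −1 if p ≡ 3 mod 4. Taking (1 − χ(p)/p^3)^(-1) = p^3/(p^3 − χ(p)): (1 − (-1)/3^3)^(-1) · (1 − (1)/5^3)^(-1) · (1 − (-1)/7^3)^(-1) · (1 − (-1)/11^3)^(-1) · (1 − (1)/13^3)^(-1) · (1 − (1)/17^3)^(-1) · (1 − (-1)/19^3)^(-1) · (1 − (-1)/23^3)^(-1) · (1 − (1)/29^3)^(-1) · (1 − (-1)/31^3)^(-1) · (1 − (1)/37^3)^(-1) · (1 − (1)/41^3)^(-1) · (1 − (-1)/43^3)^(-1) · (1 − (-1)/47^3)^(-1) · (1 − (1)/53^3)^(-1) = 825131832927904152751703886265311831503045/851571808026684219819301170519057245405184.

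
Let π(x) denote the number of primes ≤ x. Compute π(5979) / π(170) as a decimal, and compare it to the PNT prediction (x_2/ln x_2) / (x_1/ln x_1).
π(5979)/π(170) = 781/39 ≈ 20.0256;  PNT prediction ≈ 20.7715.

π(170) = 39 and π(5979) = 781, so π(5979)/π(170) ≈ 20.0256. The PNT-predicted ratio is (5979/ln(5979)) / (170/ln(170)) ≈ 20.7715. The two agree to within a few percent, as expected.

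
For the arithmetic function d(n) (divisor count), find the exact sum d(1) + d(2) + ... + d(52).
Σ_{n ≤ 52} d(n) = 217

Compute d(n) for each 1 ≤ n ≤ 52: d(1) = 1, d(2) = 2, d(3) = 2, d(4) = 3, d(5) = 2, d(6) = 4, d(7) = 2, d(8) = 4, d(9) = 3, d(10) = 4, d(11) = 2, d(12) = 6, d(13) = 2, d(14) = 4, d(15) = 4, d(16) = 5, d(17) = 2, d(18) = 6, d(19) = 2, d(20) = 6, d(21) = 4, d(22) = 4, d(23) = 2, d(24) = 8, d(25) = 3, d(26) = 4, d(27) = 4, d(28) = 6, d(29) = 2, d(30) = 8, d(31) = 2, d(32) = 6, d(33) = 4, d(34) = 4, d(35) = 4, d(36) = 9, d(37) = 2, d(38) = 4, d(39) = 4, d(40) = 8, d(41) = 2, d(42) = 8, d(43) = 2, d(44) = 6, d(45) = 6, d(46) = 4, d(47) = 2, d(48) = 10, d(49) = 3, d(50) = 6, d(51) = 4, d(52) = 6. Summing all 52 values: 217. (Dirichlet's divisor formula: Σ_{n ≤ x} d(n) = x ln(x) + (2γ − 1) x + O(√x). For x = 52, the asymptotic estimate is ≈ 213.50.)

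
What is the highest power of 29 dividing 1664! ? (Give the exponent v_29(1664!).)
v_29(1664!) = 58

Legendre's formula: v_p(n!) = Σ_{k ≥ 1} ⌊n / p^k⌋. For p = 29, n = 1664, the terms are:
  ⌊1664/29^1⌋ = ⌊1664/29⌋ = 57
  ⌊1664/29^2⌋ = ⌊1664/841⌋ = 1
(the next term ⌊1664/29^3⌋ = 0, terminating the sum). Summing: v_29(1664!) = 57 + 1 = 58.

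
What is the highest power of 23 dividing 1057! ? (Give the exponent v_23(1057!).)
v_23(1057!) = 46

Legendre's formula: v_p(n!) = Σ_{k ≥ 1} ⌊n / p^k⌋. For p = 23, n = 1057, the terms are:
  ⌊1057/23^1⌋ = ⌊1057/23⌋ = 45
  ⌊1057/23^2⌋ = ⌊1057/529⌋ = 1
(the next term ⌊1057/23^3⌋ = 0, terminating the sum). Summing: v_23(1057!) = 45 + 1 = 46.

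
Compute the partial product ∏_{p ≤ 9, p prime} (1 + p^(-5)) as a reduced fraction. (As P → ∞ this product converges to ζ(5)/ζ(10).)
∏ = 1468981382/1418090625

The primes p ≤ 9 are [2, 3, 5, 7]. For each, (1 + 1/p^5) = (p^5 + 1)/p^5. Multiplying these fractions over p ∈ [2, 3, 5, 7] gives 1468981382/1418090625. (In the limit P → ∞ this tends to ζ(5)/ζ(10).)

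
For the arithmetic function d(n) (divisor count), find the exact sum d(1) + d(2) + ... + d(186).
Σ_{n ≤ 186} d(n) = 1005

Compute d(n) for each 1 ≤ n ≤ 186: d(1) = 1, d(2) = 2, d(3) = 2, d(4) = 3, d(5) = 2, d(6) = 4, d(7) = 2, d(8) = 4, d(9) = 3, d(10) = 4, d(11) = 2, d(12) = 6, d(13) = 2, d(14) = 4, d(15) = 4, d(16) = 5, d(17) = 2, d(18) = 6, d(19) = 2, d(20) = 6, d(21) = 4, d(22) = 4, d(23) = 2, d(24) = 8, d(25) = 3, d(26) = 4, d(27) = 4, d(28) = 6, d(29) = 2, d(30) = 8, d(31) = 2, d(32) = 6, d(33) = 4, d(34) = 4, d(35) = 4, d(36) = 9, d(37) = 2, d(38) = 4, d(39) = 4, d(40) = 8, d(41) = 2, d(42) = 8, d(43) = 2, d(44) = 6, d(45) = 6, d(46) = 4, d(47) = 2, d(48) = 10, d(49) = 3, d(50) = 6, d(51) = 4, d(52) = 6, d(53) = 2, d(54) = 8, d(55) = 4, d(56) = 8, d(57) = 4, d(58) = 4, d(59) = 2, d(60) = 12, d(61) = 2, d(62) = 4, d(63) = 6, d(64) = 7, d(65) = 4, d(66) = 8, d(67) = 2, d(68) = 6, d(69) = 4, d(70) = 8, d(71) = 2, d(72) = 12, d(73) = 2, d(74) = 4, d(75) = 6, d(76) = 6, d(77) = 4, d(78) = 8, d(79) = 2, d(80) = 10, d(81) = 5, d(82) = 4, d(83) = 2, d(84) = 12, d(85) = 4, d(86) = 4, d(87) = 4, d(88) = 8, d(89) = 2, d(90) = 12, d(91) = 4, d(92) = 6, d(93) = 4, d(94) = 4, d(95) = 4, d(96) = 12, d(97) = 2, d(98) = 6, d(99) = 6, d(100) = 9, d(101) = 2, d(102) = 8, d(103) = 2, d(104) = 8, d(105) = 8, d(106) = 4, d(107) = 2, d(108) = 12, d(109) = 2, d(110) = 8, d(111) = 4, d(112) = 10, d(113) = 2, d(114) = 8, d(115) = 4, d(116) = 6, d(117) = 6, d(118) = 4, d(119) = 4, d(120) = 16, d(121) = 3, d(122) = 4, d(123) = 4, d(124) = 6, d(125) = 4, d(126) = 12, d(127) = 2, d(128) = 8, d(129) = 4, d(130) = 8, d(131) = 2, d(132) = 12, d(133) = 4, d(134) = 4, d(135) = 8, d(136) = 8, d(137) = 2, d(138) = 8, d(139) = 2, d(140) = 12, d(141) = 4, d(142) = 4, d(143) = 4, d(144) = 15, d(145) = 4, d(146) = 4, d(147) = 6, d(148) = 6, d(149) = 2, d(150) = 12, d(151) = 2, d(152) = 8, d(153) = 6, d(154) = 8, d(155) = 4, d(156) = 12, d(157) = 2, d(158) = 4, d(159) = 4, d(160) = 12, d(161) = 4, d(162) = 10, d(163) = 2, d(164) = 6, d(165) = 8, d(166) = 4, d(167) = 2, d(168) = 16, d(169) = 3, d(170) = 8, d(171) = 6, d(172) = 6, d(173) = 2, d(174) = 8, d(175) = 6, d(176) = 10, d(177) = 4, d(178) = 4, d(179) = 2, d(180) = 18, d(181) = 2, d(182) = 8, d(183) = 4, d(184) = 8, d(185) = 4, d(186) = 8. Summing all 186 values: 1005. (Dirichlet's divisor formula: Σ_{n ≤ x} d(n) = x ln(x) + (2γ − 1) x + O(√x). For x = 186, the asymptotic estimate is ≈ 1000.71.)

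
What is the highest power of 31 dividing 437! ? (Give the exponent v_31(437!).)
v_31(437!) = 14

Legendre's formula: v_p(n!) = Σ_{k ≥ 1} ⌊n / p^k⌋. For p = 31, n = 437, the terms are:
  ⌊437/31^1⌋ = ⌊437/31⌋ = 14
(the next term ⌊437/31^2⌋ = 0, terminating the sum). Summing: v_31(437!) = 14 = 14.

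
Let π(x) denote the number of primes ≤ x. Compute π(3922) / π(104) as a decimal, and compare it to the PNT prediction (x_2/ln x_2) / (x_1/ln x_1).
π(3922)/π(104) = 543/27 ≈ 20.1111;  PNT prediction ≈ 21.1675.

π(104) = 27 and π(3922) = 543, so π(3922)/π(104) ≈ 20.1111. The PNT-predicted ratio is (3922/ln(3922)) / (104/ln(104)) ≈ 21.1675. The two agree to within a few percent, as expected.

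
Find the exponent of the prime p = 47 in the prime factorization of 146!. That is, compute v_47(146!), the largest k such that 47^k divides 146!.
v_47(146!) = 3

Legendre's formula: v_p(n!) = Σ_{k ≥ 1} ⌊n / p^k⌋. For p = 47, n = 146, the terms are:
  ⌊146/47^1⌋ = ⌊146/47⌋ = 3
(the next term ⌊146/47^2⌋ = 0, terminating the sum). Summing: v_47(146!) = 3 = 3.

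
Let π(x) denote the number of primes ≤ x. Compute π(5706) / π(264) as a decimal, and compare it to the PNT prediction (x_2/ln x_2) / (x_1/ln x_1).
π(5706)/π(264) = 751/56 ≈ 13.4107;  PNT prediction ≈ 13.9337.

π(264) = 56 and π(5706) = 751, so π(5706)/π(264) ≈ 13.4107. The PNT-predicted ratio is (5706/ln(5706)) / (264/ln(264)) ≈ 13.9337. The two agree to within a few percent, as expected.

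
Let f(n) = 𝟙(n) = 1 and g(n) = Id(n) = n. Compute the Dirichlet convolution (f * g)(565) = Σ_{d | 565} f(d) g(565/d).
(𝟙 * Id)(565) = 684

Divisors of 565: [1, 5, 113, 565]. For each d | 565:
  d = 1: 𝟙(1) · Id(565/1) = 1 · 565 = 565
  d = 5: 𝟙(5) · Id(565/5) = 1 · 113 = 113
  d = 113: 𝟙(113) · Id(565/113) = 1 · 5 = 5
  d = 565: 𝟙(565) · Id(565/565) = 1 · 1 = 1
Summing: (𝟙 * Id)(565) = 565 + 113 + 5 + 1 = 684.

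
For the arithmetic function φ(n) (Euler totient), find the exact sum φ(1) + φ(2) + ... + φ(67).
Σ_{n ≤ 67} φ(n) = 1394

Compute φ(n) for each 1 ≤ n ≤ 67: φ(1) = 1, φ(2) = 1, φ(3) = 2, φ(4) = 2, φ(5) = 4, φ(6) = 2, φ(7) = 6, φ(8) = 4, φ(9) = 6, φ(10) = 4, φ(11) = 10, φ(12) = 4, φ(13) = 12, φ(14) = 6, φ(15) = 8, φ(16) = 8, φ(17) = 16, φ(18) = 6, φ(19) = 18, φ(20) = 8, φ(21) = 12, φ(22) = 10, φ(23) = 22, φ(24) = 8, φ(25) = 20, φ(26) = 12, φ(27) = 18, φ(28) = 12, φ(29) = 28, φ(30) = 8, φ(31) = 30, φ(32) = 16, φ(33) = 20, φ(34) = 16, φ(35) = 24, φ(36) = 12, φ(37) = 36, φ(38) = 18, φ(39) = 24, φ(40) = 16, φ(41) = 40, φ(42) = 12, φ(43) = 42, φ(44) = 20, φ(45) = 24, φ(46) = 22, φ(47) = 46, φ(48) = 16, φ(49) = 42, φ(50) = 20, φ(51) = 32, φ(52) = 24, φ(53) = 52, φ(54) = 18, φ(55) = 40, φ(56) = 24, φ(57) = 36, φ(58) = 28, φ(59) = 58, φ(60) = 16, φ(61) = 60, φ(62) = 30, φ(63) = 36, φ(64) = 32, φ(65) = 48, φ(66) = 20, φ(67) = 66. Summing all 67 values: 1394. (Average order: Σ_{n ≤ x} φ(n) ~ (3/π²) x². For x = 67, (3/π²)·67² ≈ 1364.49.)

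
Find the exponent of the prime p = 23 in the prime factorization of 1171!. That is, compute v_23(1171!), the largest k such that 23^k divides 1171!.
v_23(1171!) = 52

Legendre's formula: v_p(n!) = Σ_{k ≥ 1} ⌊n / p^k⌋. For p = 23, n = 1171, the terms are:
  ⌊1171/23^1⌋ = ⌊1171/23⌋ = 50
  ⌊1171/23^2⌋ = ⌊1171/529⌋ = 2
(the next term ⌊1171/23^3⌋ = 0, terminating the sum). Summing: v_23(1171!) = 50 + 2 = 52.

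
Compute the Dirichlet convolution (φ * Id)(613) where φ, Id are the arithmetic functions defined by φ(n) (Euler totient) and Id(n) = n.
(φ * Id)(613) = 1225

Divisors of 613: [1, 613]. For each d | 613:
  d = 1: φ(1) · Id(613/1) = 1 · 613 = 613
  d = 613: φ(613) · Id(613/613) = 612 · 1 = 612
Summing: (φ * Id)(613) = 613 + 612 = 1225.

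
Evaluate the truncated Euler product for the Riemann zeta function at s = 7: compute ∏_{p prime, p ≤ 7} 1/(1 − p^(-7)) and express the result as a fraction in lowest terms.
∏ = 375226779375000/372119874050737

The primes p ≤ 7 are [2, 3, 5, 7]. For each prime, (1 − 1/p^7)^(-1) = p^7 / (p^7 − 1). The product is (1 − 1/2^7)^(-1), (1 − 1/3^7)^(-1), (1 − 1/5^7)^(-1), (1 − 1/7^7)^(-1) = ∏ p^7 / (p^7 − 1) = 375226779375000/372119874050737.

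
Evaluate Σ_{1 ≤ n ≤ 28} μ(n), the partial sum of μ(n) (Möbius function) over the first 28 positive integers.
Σ_{n ≤ 28} μ(n) = -1

Compute μ(n) for each 1 ≤ n ≤ 28: μ(1) = 1, μ(2) = -1, μ(3) = -1, μ(4) = 0, μ(5) = -1, μ(6) = 1, μ(7) = -1, μ(8) = 0, μ(9) = 0, μ(10) = 1, μ(11) = -1, μ(12) = 0, μ(13) = -1, μ(14) = 1, μ(15) = 1, μ(16) = 0, μ(17) = -1, μ(18) = 0, μ(19) = -1, μ(20) = 0, μ(21) = 1, μ(22) = 1, μ(23) = -1, μ(24) = 0, μ(25) = 0, μ(26) = 1, μ(27) = 0, μ(28) = 0. Summing all 28 values: -1. (Mertens function M(x) = Σ_{n ≤ x} μ(n); on average M(x) should be small (PNT ⟺ M(x) = o(x)).)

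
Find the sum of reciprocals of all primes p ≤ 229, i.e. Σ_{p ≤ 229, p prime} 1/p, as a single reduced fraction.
Σ 1/p = 37527519788898476695193360507423991967783840502510585362878348092116031948860199524739442233/19078266889580195013601891820992757757219839668357012055907516904309700014933909014729740190

π(229) = 50, so the primes ≤ 229 are [2, 3, 5, 7, 11, 13, 17, 19, 23, 29, 31, 37, 41, 43, 47, 53, 59, 61, 67, 71, 73, 79, 83, 89, 97, 101, 103, 107, 109, 113, 127, 131, 137, 139, 149, 151, 157, 163, 167, 173, 179, 181, 191, 193, 197, 199, 211, 223, 227, 229]. Summing 1/p over these primes: 37527519788898476695193360507423991967783840502510585362878348092116031948860199524739442233/19078266889580195013601891820992757757219839668357012055907516904309700014933909014729740190 ≈ 1.9670. Mertens estimate ln ln(229) + 0.2615 ≈ 1.9541.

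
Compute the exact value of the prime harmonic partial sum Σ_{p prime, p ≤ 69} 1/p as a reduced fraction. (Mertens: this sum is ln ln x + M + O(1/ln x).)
Σ 1/p = 13585328068403621603022853/7858321551080267055879090

π(69) = 19, so the primes ≤ 69 are [2, 3, 5, 7, 11, 13, 17, 19, 23, 29, 31, 37, 41, 43, 47, 53, 59, 61, 67]. Summing 1/p over these primes: 13585328068403621603022853/7858321551080267055879090 ≈ 1.7288. Mertens estimate ln ln(69) + 0.2615 ≈ 1.7047.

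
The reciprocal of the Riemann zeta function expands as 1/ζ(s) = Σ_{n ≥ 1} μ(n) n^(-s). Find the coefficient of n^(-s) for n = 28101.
μ(28101) = 1

Factor n = 28101 = 3 · 17 · 19 · 29. μ(n) = 0 if any exponent ≥ 2 (not squarefree); otherwise μ(n) = (−1)^{ω(n)} where ω(n) is the number of distinct prime factors. Applying: μ(28101) = 1.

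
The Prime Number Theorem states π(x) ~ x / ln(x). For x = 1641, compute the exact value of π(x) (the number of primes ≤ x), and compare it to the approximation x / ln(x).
π(1641) = 259;  x/ln(x) ≈ 221.67;  relative error ≈ 14.42%.

Directly count primes up to 1641: π(1641) = 259. The PNT approximation gives 1641/ln(1641) ≈ 1641/7.40306 ≈ 221.67. Relative error (π(x) − x/ln(x)) / π(x) ≈ 14.42%; the approximation is known to undercount slightly (Li(x) is a better estimate).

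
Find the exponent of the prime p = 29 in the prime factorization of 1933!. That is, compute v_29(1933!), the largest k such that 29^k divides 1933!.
v_29(1933!) = 68

Legendre's formula: v_p(n!) = Σ_{k ≥ 1} ⌊n / p^k⌋. For p = 29, n = 1933, the terms are:
  ⌊1933/29^1⌋ = ⌊1933/29⌋ = 66
  ⌊1933/29^2⌋ = ⌊1933/841⌋ = 2
(the next term ⌊1933/29^3⌋ = 0, terminating the sum). Summing: v_29(1933!) = 66 + 2 = 68.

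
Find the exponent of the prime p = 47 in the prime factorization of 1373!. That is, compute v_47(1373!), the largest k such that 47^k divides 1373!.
v_47(1373!) = 29

Legendre's formula: v_p(n!) = Σ_{k ≥ 1} ⌊n / p^k⌋. For p = 47, n = 1373, the terms are:
  ⌊1373/47^1⌋ = ⌊1373/47⌋ = 29
(the next term ⌊1373/47^2⌋ = 0, terminating the sum). Summing: v_47(1373!) = 29 = 29.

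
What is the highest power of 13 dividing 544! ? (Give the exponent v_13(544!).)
v_13(544!) = 44

Legendre's formula: v_p(n!) = Σ_{k ≥ 1} ⌊n / p^k⌋. For p = 13, n = 544, the terms are:
  ⌊544/13^1⌋ = ⌊544/13⌋ = 41
  ⌊544/13^2⌋ = ⌊544/169⌋ = 3
(the next term ⌊544/13^3⌋ = 0, terminating the sum). Summing: v_13(544!) = 41 + 3 = 44.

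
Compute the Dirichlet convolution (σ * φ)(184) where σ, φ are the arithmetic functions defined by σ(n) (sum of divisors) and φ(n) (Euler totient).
(σ * φ)(184) = 1472

Divisors of 184: [1, 2, 4, 8, 23, 46, 92, 184]. For each d | 184:
  d = 1: σ(1) · φ(184/1) = 1 · 88 = 88
  d = 2: σ(2) · φ(184/2) = 3 · 44 = 132
  d = 4: σ(4) · φ(184/4) = 7 · 22 = 154
  d = 8: σ(8) · φ(184/8) = 15 · 22 = 330
  d = 23: σ(23) · φ(184/23) = 24 · 4 = 96
  d = 46: σ(46) · φ(184/46) = 72 · 2 = 144
  d = 92: σ(92) · φ(184/92) = 168 · 1 = 168
  d = 184: σ(184) · φ(184/184) = 360 · 1 = 360
Summing: (σ * φ)(184) = 88 + 132 + 154 + 330 + 96 + 144 + 168 + 360 = 1472.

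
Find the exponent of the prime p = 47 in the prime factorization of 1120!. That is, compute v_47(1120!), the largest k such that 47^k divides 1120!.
v_47(1120!) = 23

Legendre's formula: v_p(n!) = Σ_{k ≥ 1} ⌊n / p^k⌋. For p = 47, n = 1120, the terms are:
  ⌊1120/47^1⌋ = ⌊1120/47⌋ = 23
(the next term ⌊1120/47^2⌋ = 0, terminating the sum). Summing: v_47(1120!) = 23 = 23.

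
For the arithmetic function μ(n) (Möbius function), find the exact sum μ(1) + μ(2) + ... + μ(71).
Σ_{n ≤ 71} μ(n) = -3

Compute μ(n) for each 1 ≤ n ≤ 71: μ(1) = 1, μ(2) = -1, μ(3) = -1, μ(4) = 0, μ(5) = -1, μ(6) = 1, μ(7) = -1, μ(8) = 0, μ(9) = 0, μ(10) = 1, μ(11) = -1, μ(12) = 0, μ(13) = -1, μ(14) = 1, μ(15) = 1, μ(16) = 0, μ(17) = -1, μ(18) = 0, μ(19) = -1, μ(20) = 0, μ(21) = 1, μ(22) = 1, μ(23) = -1, μ(24) = 0, μ(25) = 0, μ(26) = 1, μ(27) = 0, μ(28) = 0, μ(29) = -1, μ(30) = -1, μ(31) = -1, μ(32) = 0, μ(33) = 1, μ(34) = 1, μ(35) = 1, μ(36) = 0, μ(37) = -1, μ(38) = 1, μ(39) = 1, μ(40) = 0, μ(41) = -1, μ(42) = -1, μ(43) = -1, μ(44) = 0, μ(45) = 0, μ(46) = 1, μ(47) = -1, μ(48) = 0, μ(49) = 0, μ(50) = 0, μ(51) = 1, μ(52) = 0, μ(53) = -1, μ(54) = 0, μ(55) = 1, μ(56) = 0, μ(57) = 1, μ(58) = 1, μ(59) = -1, μ(60) = 0, μ(61) = -1, μ(62) = 1, μ(63) = 0, μ(64) = 0, μ(65) = 1, μ(66) = -1, μ(67) = -1, μ(68) = 0, μ(69) = 1, μ(70) = -1, μ(71) = -1. Summing all 71 values: -3. (Mertens function M(x) = Σ_{n ≤ x} μ(n); on average M(x) should be small (PNT ⟺ M(x) = o(x)).)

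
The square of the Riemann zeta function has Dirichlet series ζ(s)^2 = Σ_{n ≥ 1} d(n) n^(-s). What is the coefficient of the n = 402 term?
d(402) = 8

ζ(s)^2 = (Σ 1/m^s)(Σ 1/k^s). The coefficient of 1/n^s in the product is the number of ordered pairs (m, k) with mk = n, which equals d(n). For n = 402, divisors are [1, 2, 3, 6, 67, 134, 201, 402], so d(402) = 8.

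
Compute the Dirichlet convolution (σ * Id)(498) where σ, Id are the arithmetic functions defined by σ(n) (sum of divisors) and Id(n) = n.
(σ * Id)(498) = 5845

Divisors of 498: [1, 2, 3, 6, 83, 166, 249, 498]. For each d | 498:
  d = 1: σ(1) · Id(498/1) = 1 · 498 = 498
  d = 2: σ(2) · Id(498/2) = 3 · 249 = 747
  d = 3: σ(3) · Id(498/3) = 4 · 166 = 664
  d = 6: σ(6) · Id(498/6) = 12 · 83 = 996
  d = 83: σ(83) · Id(498/83) = 84 · 6 = 504
  d = 166: σ(166) · Id(498/166) = 252 · 3 = 756
  d = 249: σ(249) · Id(498/249) = 336 · 2 = 672
  d = 498: σ(498) · Id(498/498) = 1008 · 1 = 1008
Summing: (σ * Id)(498) = 498 + 747 + 664 + 996 + 504 + 756 + 672 + 1008 = 5845.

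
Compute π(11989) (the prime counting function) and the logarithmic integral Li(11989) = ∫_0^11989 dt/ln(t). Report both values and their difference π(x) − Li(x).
π(11989) = 1438;  Li(11989) ≈ 1459.93;  π(x) − Li(x) ≈ -21.93.

Direct count of primes ≤ 11989 gives π(11989) = 1438. Numerical evaluation of the logarithmic integral gives Li(11989) ≈ 1459.93. The difference π(x) − Li(x) ≈ -21.93 is typically negative for small/moderate x (Li(x) overestimates), though Littlewood's theorem shows this sign changes infinitely often.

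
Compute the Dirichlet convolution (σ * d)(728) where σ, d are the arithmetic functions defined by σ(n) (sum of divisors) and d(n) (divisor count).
(σ * d)(728) = 6720

Divisors of 728: [1, 2, 4, 7, 8, 13, 14, 26, 28, 52, 56, 91, 104, 182, 364, 728]. For each d | 728:
  d = 1: σ(1) · d(728/1) = 1 · 16 = 16
  d = 2: σ(2) · d(728/2) = 3 · 12 = 36
  d = 4: σ(4) · d(728/4) = 7 · 8 = 56
  d = 7: σ(7) · d(728/7) = 8 · 8 = 64
  d = 8: σ(8) · d(728/8) = 15 · 4 = 60
  d = 13: σ(13) · d(728/13) = 14 · 8 = 112
  d = 14: σ(14) · d(728/14) = 24 · 6 = 144
  d = 26: σ(26) · d(728/26) = 42 · 6 = 252
  d = 28: σ(28) · d(728/28) = 56 · 4 = 224
  d = 52: σ(52) · d(728/52) = 98 · 4 = 392
  d = 56: σ(56) · d(728/56) = 120 · 2 = 240
  d = 91: σ(91) · d(728/91) = 112 · 4 = 448
  d = 104: σ(104) · d(728/104) = 210 · 2 = 420
  d = 182: σ(182) · d(728/182) = 336 · 3 = 1008
  d = 364: σ(364) · d(728/364) = 784 · 2 = 1568
  d = 728: σ(728) · d(728/728) = 1680 · 1 = 1680
Summing: (σ * d)(728) = 16 + 36 + 56 + 64 + 60 + 112 + 144 + 252 + 224 + 392 + 240 + 448 + 420 + 1008 + 1568 + 1680 = 6720.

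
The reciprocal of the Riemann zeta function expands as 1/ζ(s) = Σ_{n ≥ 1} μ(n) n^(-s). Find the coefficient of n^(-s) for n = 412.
μ(412) = 0

Factor n = 412 = 2^2 · 103. μ(n) = 0 if any exponent ≥ 2 (not squarefree); otherwise μ(n) = (−1)^{ω(n)} where ω(n) is the number of distinct prime factors. Applying: μ(412) = 0.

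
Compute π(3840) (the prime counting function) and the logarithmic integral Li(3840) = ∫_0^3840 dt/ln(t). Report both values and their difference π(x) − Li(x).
π(3840) = 532;  Li(3840) ≈ 546.03;  π(x) − Li(x) ≈ -14.03.

Direct count of primes ≤ 3840 gives π(3840) = 532. Numerical evaluation of the logarithmic integral gives Li(3840) ≈ 546.03. The difference π(x) − Li(x) ≈ -14.03 is typically negative for small/moderate x (Li(x) overestimates), though Littlewood's theorem shows this sign changes infinitely often.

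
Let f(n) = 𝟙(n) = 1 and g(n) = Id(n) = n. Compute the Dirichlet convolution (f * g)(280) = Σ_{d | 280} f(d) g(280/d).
(𝟙 * Id)(280) = 720

Divisors of 280: [1, 2, 4, 5, 7, 8, 10, 14, 20, 28, 35, 40, 56, 70, 140, 280]. For each d | 280:
  d = 1: 𝟙(1) · Id(280/1) = 1 · 280 = 280
  d = 2: 𝟙(2) · Id(280/2) = 1 · 140 = 140
  d = 4: 𝟙(4) · Id(280/4) = 1 · 70 = 70
  d = 5: 𝟙(5) · Id(280/5) = 1 · 56 = 56
  d = 7: 𝟙(7) · Id(280/7) = 1 · 40 = 40
  d = 8: 𝟙(8) · Id(280/8) = 1 · 35 = 35
  d = 10: 𝟙(10) · Id(280/10) = 1 · 28 = 28
  d = 14: 𝟙(14) · Id(280/14) = 1 · 20 = 20
  d = 20: 𝟙(20) · Id(280/20) = 1 · 14 = 14
  d = 28: 𝟙(28) · Id(280/28) = 1 · 10 = 10
  d = 35: 𝟙(35) · Id(280/35) = 1 · 8 = 8
  d = 40: 𝟙(40) · Id(280/40) = 1 · 7 = 7
  d = 56: 𝟙(56) · Id(280/56) = 1 · 5 = 5
  d = 70: 𝟙(70) · Id(280/70) = 1 · 4 = 4
  d = 140: 𝟙(140) · Id(280/140) = 1 · 2 = 2
  d = 280: 𝟙(280) · Id(280/280) = 1 · 1 = 1
Summing: (𝟙 * Id)(280) = 280 + 140 + 70 + 56 + 40 + 35 + 28 + 20 + 14 + 10 + 8 + 7 + 5 + 4 + 2 + 1 = 720.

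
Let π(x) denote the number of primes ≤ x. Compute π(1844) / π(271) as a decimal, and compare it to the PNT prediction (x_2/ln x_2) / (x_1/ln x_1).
π(1844)/π(271) = 282/58 ≈ 4.8621;  PNT prediction ≈ 5.0693.

π(271) = 58 and π(1844) = 282, so π(1844)/π(271) ≈ 4.8621. The PNT-predicted ratio is (1844/ln(1844)) / (271/ln(271)) ≈ 5.0693. The two agree to within a few percent, as expected.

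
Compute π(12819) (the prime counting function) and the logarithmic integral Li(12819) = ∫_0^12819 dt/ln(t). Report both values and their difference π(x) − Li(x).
π(12819) = 1527;  Li(12819) ≈ 1547.99;  π(x) − Li(x) ≈ -20.99.

Direct count of primes ≤ 12819 gives π(12819) = 1527. Numerical evaluation of the logarithmic integral gives Li(12819) ≈ 1547.99. The difference π(x) − Li(x) ≈ -20.99 is typically negative for small/moderate x (Li(x) overestimates), though Littlewood's theorem shows this sign changes infinitely often.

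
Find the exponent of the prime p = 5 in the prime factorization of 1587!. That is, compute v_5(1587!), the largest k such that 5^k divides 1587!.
v_5(1587!) = 394

Legendre's formula: v_p(n!) = Σ_{k ≥ 1} ⌊n / p^k⌋. For p = 5, n = 1587, the terms are:
  ⌊1587/5^1⌋ = ⌊1587/5⌋ = 317
  ⌊1587/5^2⌋ = ⌊1587/25⌋ = 63
  ⌊1587/5^3⌋ = ⌊1587/125⌋ = 12
  ⌊1587/5^4⌋ = ⌊1587/625⌋ = 2
(the next term ⌊1587/5^5⌋ = 0, terminating the sum). Summing: v_5(1587!) = 317 + 63 + 12 + 2 = 394.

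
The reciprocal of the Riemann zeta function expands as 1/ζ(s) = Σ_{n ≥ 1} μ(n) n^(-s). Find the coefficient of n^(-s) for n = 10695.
μ(10695) = 1

Factor n = 10695 = 3 · 5 · 23 · 31. μ(n) = 0 if any exponent ≥ 2 (not squarefree); otherwise μ(n) = (−1)^{ω(n)} where ω(n) is the number of distinct prime factors. Applying: μ(10695) = 1.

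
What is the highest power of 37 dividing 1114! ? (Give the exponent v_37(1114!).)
v_37(1114!) = 30

Legendre's formula: v_p(n!) = Σ_{k ≥ 1} ⌊n / p^k⌋. For p = 37, n = 1114, the terms are:
  ⌊1114/37^1⌋ = ⌊1114/37⌋ = 30
(the next term ⌊1114/37^2⌋ = 0, terminating the sum). Summing: v_37(1114!) = 30 = 30.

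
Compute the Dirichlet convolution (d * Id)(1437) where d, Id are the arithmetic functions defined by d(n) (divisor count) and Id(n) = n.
(d * Id)(1437) = 2405

Divisors of 1437: [1, 3, 479, 1437]. For each d | 1437:
  d = 1: d(1) · Id(1437/1) = 1 · 1437 = 1437
  d = 3: d(3) · Id(1437/3) = 2 · 479 = 958
  d = 479: d(479) · Id(1437/479) = 2 · 3 = 6
  d = 1437: d(1437) · Id(1437/1437) = 4 · 1 = 4
Summing: (d * Id)(1437) = 1437 + 958 + 6 + 4 = 2405.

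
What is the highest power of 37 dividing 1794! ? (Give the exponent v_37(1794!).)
v_37(1794!) = 49

Legendre's formula: v_p(n!) = Σ_{k ≥ 1} ⌊n / p^k⌋. For p = 37, n = 1794, the terms are:
  ⌊1794/37^1⌋ = ⌊1794/37⌋ = 48
  ⌊1794/37^2⌋ = ⌊1794/1369⌋ = 1
(the next term ⌊1794/37^3⌋ = 0, terminating the sum). Summing: v_37(1794!) = 48 + 1 = 49.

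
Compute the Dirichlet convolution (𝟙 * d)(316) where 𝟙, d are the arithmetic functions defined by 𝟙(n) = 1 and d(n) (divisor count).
(𝟙 * d)(316) = 18

Divisors of 316: [1, 2, 4, 79, 158, 316]. For each d | 316:
  d = 1: 𝟙(1) · d(316/1) = 1 · 6 = 6
  d = 2: 𝟙(2) · d(316/2) = 1 · 4 = 4
  d = 4: 𝟙(4) · d(316/4) = 1 · 2 = 2
  d = 79: 𝟙(79) · d(316/79) = 1 · 3 = 3
  d = 158: 𝟙(158) · d(316/158) = 1 · 2 = 2
  d = 316: 𝟙(316) · d(316/316) = 1 · 1 = 1
Summing: (𝟙 * d)(316) = 6 + 4 + 2 + 3 + 2 + 1 = 18.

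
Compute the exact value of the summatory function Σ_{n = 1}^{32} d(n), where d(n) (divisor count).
Σ_{n ≤ 32} d(n) = 119

Compute d(n) for each 1 ≤ n ≤ 32: d(1) = 1, d(2) = 2, d(3) = 2, d(4) = 3, d(5) = 2, d(6) = 4, d(7) = 2, d(8) = 4, d(9) = 3, d(10) = 4, d(11) = 2, d(12) = 6, d(13) = 2, d(14) = 4, d(15) = 4, d(16) = 5, d(17) = 2, d(18) = 6, d(19) = 2, d(20) = 6, d(21) = 4, d(22) = 4, d(23) = 2, d(24) = 8, d(25) = 3, d(26) = 4, d(27) = 4, d(28) = 6, d(29) = 2, d(30) = 8, d(31) = 2, d(32) = 6. Summing all 32 values: 119. (Dirichlet's divisor formula: Σ_{n ≤ x} d(n) = x ln(x) + (2γ − 1) x + O(√x). For x = 32, the asymptotic estimate is ≈ 115.85.)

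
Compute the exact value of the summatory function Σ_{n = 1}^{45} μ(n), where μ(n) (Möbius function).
Σ_{n ≤ 45} μ(n) = -3

Compute μ(n) for each 1 ≤ n ≤ 45: μ(1) = 1, μ(2) = -1, μ(3) = -1, μ(4) = 0, μ(5) = -1, μ(6) = 1, μ(7) = -1, μ(8) = 0, μ(9) = 0, μ(10) = 1, μ(11) = -1, μ(12) = 0, μ(13) = -1, μ(14) = 1, μ(15) = 1, μ(16) = 0, μ(17) = -1, μ(18) = 0, μ(19) = -1, μ(20) = 0, μ(21) = 1, μ(22) = 1, μ(23) = -1, μ(24) = 0, μ(25) = 0, μ(26) = 1, μ(27) = 0, μ(28) = 0, μ(29) = -1, μ(30) = -1, μ(31) = -1, μ(32) = 0, μ(33) = 1, μ(34) = 1, μ(35) = 1, μ(36) = 0, μ(37) = -1, μ(38) = 1, μ(39) = 1, μ(40) = 0, μ(41) = -1, μ(42) = -1, μ(43) = -1, μ(44) = 0, μ(45) = 0. Summing all 45 values: -3. (Mertens function M(x) = Σ_{n ≤ x} μ(n); on average M(x) should be small (PNT ⟺ M(x) = o(x)).)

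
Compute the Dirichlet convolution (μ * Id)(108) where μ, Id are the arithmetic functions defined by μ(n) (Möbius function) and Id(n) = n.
(μ * Id)(108) = 36

Divisors of 108: [1, 2, 3, 4, 6, 9, 12, 18, 27, 36, 54, 108]. For each d | 108:
  d = 1: μ(1) · Id(108/1) = 1 · 108 = 108
  d = 2: μ(2) · Id(108/2) = -1 · 54 = -54
  d = 3: μ(3) · Id(108/3) = -1 · 36 = -36
  d = 4: μ(4) · Id(108/4) = 0 · 27 = 0
  d = 6: μ(6) · Id(108/6) = 1 · 18 = 18
  d = 9: μ(9) · Id(108/9) = 0 · 12 = 0
  d = 12: μ(12) · Id(108/12) = 0 · 9 = 0
  d = 18: μ(18) · Id(108/18) = 0 · 6 = 0
  d = 27: μ(27) · Id(108/27) = 0 · 4 = 0
  d = 36: μ(36) · Id(108/36) = 0 · 3 = 0
  d = 54: μ(54) · Id(108/54) = 0 · 2 = 0
  d = 108: μ(108) · Id(108/108) = 0 · 1 = 0
Summing: (μ * Id)(108) = 108 + -54 + -36 + 0 + 18 + 0 + 0 + 0 + 0 + 0 + 0 + 0 = 36.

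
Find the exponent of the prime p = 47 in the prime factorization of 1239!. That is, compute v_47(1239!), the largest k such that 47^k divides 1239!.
v_47(1239!) = 26

Legendre's formula: v_p(n!) = Σ_{k ≥ 1} ⌊n / p^k⌋. For p = 47, n = 1239, the terms are:
  ⌊1239/47^1⌋ = ⌊1239/47⌋ = 26
(the next term ⌊1239/47^2⌋ = 0, terminating the sum). Summing: v_47(1239!) = 26 = 26.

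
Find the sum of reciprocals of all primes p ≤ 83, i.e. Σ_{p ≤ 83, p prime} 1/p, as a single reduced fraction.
Σ 1/p = 475714535349241099037539188841003/267064515689275851355624017992790

π(83) = 23, so the primes ≤ 83 are [2, 3, 5, 7, 11, 13, 17, 19, 23, 29, 31, 37, 41, 43, 47, 53, 59, 61, 67, 71, 73, 79, 83]. Summing 1/p over these primes: 475714535349241099037539188841003/267064515689275851355624017992790 ≈ 1.7813. Mertens estimate ln ln(83) + 0.2615 ≈ 1.7474.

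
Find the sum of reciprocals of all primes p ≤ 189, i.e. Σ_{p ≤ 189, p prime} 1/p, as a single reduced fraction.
Σ 1/p = 10408867916382550633331528920459565913027063402071390584941986323453055203/5397346292805549782720214077673687806275517530364350655459511599582614290

π(189) = 42, so the primes ≤ 189 are [2, 3, 5, 7, 11, 13, 17, 19, 23, 29, 31, 37, 41, 43, 47, 53, 59, 61, 67, 71, 73, 79, 83, 89, 97, 101, 103, 107, 109, 113, 127, 131, 137, 139, 149, 151, 157, 163, 167, 173, 179, 181]. Summing 1/p over these primes: 10408867916382550633331528920459565913027063402071390584941986323453055203/5397346292805549782720214077673687806275517530364350655459511599582614290 ≈ 1.9285. Mertens estimate ln ln(189) + 0.2615 ≈ 1.9182.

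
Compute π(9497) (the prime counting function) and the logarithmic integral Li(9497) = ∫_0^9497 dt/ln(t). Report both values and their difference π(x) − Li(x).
π(9497) = 1177;  Li(9497) ≈ 1191.37;  π(x) − Li(x) ≈ -14.37.

Direct count of primes ≤ 9497 gives π(9497) = 1177. Numerical evaluation of the logarithmic integral gives Li(9497) ≈ 1191.37. The difference π(x) − Li(x) ≈ -14.37 is typically negative for small/moderate x (Li(x) overestimates), though Littlewood's theorem shows this sign changes infinitely often.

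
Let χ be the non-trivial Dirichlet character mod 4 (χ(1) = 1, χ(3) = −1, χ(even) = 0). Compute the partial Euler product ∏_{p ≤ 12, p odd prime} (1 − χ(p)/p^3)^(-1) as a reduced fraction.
∏ = 24457125/25252352

The odd primes p ≤ 12 are [3, 5, 7, 11]. For each, χ(p) = 1 if p ≡ 1 mod 4, χ(p) = −1 if p ≡ 3 mod 4. Taking (1 − χ(p)/p^3)^(-1) = p^3/(p^3 − χ(p)): (1 − (-1)/3^3)^(-1) · (1 − (1)/5^3)^(-1) · (1 − (-1)/7^3)^(-1) · (1 − (-1)/11^3)^(-1) = 24457125/25252352.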